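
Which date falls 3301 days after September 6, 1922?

September 20, 1931

Count 3301 days after September 6, 1922:
Day-of-year of September 6, 1922: 249.
Day-of-year of September 20, 1931: 263.
1922 has 365 days, so 365 − 249 = 116 days remain in 1922.
Full years 1923–1930: 6 common + 2 leap = 6×365 + 2×366 = 2922 days.
Total: 116 + 2922 + 263 = 3301 days.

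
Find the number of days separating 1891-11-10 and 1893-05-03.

November 10, 1891 → November 10, 1892: 366 days (1892 is a leap year).
November 1892: 30 − 10 = 20 days remain.
Then December (31), January (31), February 1893 (28), March (31), April (30): 31 + 31 + 28 + 31 + 30 = 151 days.
May 1–3, 1893: 3 days.
Residual: 174 days.
Total: 540 days.

540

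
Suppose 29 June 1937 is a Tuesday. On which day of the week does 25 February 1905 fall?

Count forward from the earlier date (February 25, 1905) to the later (June 29, 1937):
From February 25, 1905 to February 25, 1937: 32 years, of which 8 contain a Feb 29 — 24×365 + 8×366 = 11688 days.
February 1937: 28 − 25 = 3 days remain (1937 is not a leap year, so February has 28 days).
Then March (31), April (30), May (31): 31 + 30 + 31 = 92 days.
June 1–29, 1937: 29 days.
Residual: 124 days.
Total: 11812 days.
11812 mod 7 = 3, so 3 days before Tuesday is Saturday.

Saturday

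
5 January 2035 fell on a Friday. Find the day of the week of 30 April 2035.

Monday

January 2035: 31 − 5 = 26 days remain.
Then February 2035 (28), March (31): 28 + 31 = 59 days.
April 1–30, 2035: 30 days.
Total: 26 + 59 + 30 = 115 days.
115 mod 7 = 3, so 3 days after Friday is Monday.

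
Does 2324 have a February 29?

Yes

2324 is a leap year.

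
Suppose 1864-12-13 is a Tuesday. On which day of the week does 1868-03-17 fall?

Day-of-year of December 13, 1864: 348.
Day-of-year of March 17, 1868: 77.
1864 has 366 days, so 366 − 348 = 18 days remain in 1864.
Full years: 1865: 365; 1866: 365; 1867: 365. Sum = 1095.
Total: 18 + 1095 + 77 = 1190 days.
1190 is a multiple of 7, so 1868-03-17 falls on the same weekday: Tuesday.

Tuesday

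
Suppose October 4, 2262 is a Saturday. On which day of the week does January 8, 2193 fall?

Tuesday

Count forward from the earlier date (January 8, 2193) to the later (October 4, 2262):
From January 8, 2193 to January 8, 2262: 69 years, of which 16 contain a Feb 29 — 53×365 + 16×366 = 25201 days.
(2200 is not a leap year (divisible by 100 but not 400).)
January 2262: 31 − 8 = 23 days remain.
Then February 2262 (28), March (31), April (30), May (31), June (30), July (31), August (31), September (30): 28 + 31 + 30 + 31 + 30 + 31 + 31 + 30 = 242 days.
October 1–4, 2262: 4 days.
Residual: 269 days.
Total: 25470 days.
25470 mod 7 = 4, so 4 days before Saturday is Tuesday.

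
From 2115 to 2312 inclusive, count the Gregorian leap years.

Years divisible by 4: 2116, 2120, …, 2312 — 50 in all.
Of these, 2200, 2300 are divisible by 100 but not 400, so not leap.
Leap years: 50 − 2 = 48.

48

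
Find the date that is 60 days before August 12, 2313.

June 13, 2313

Count 60 days before August 12, 2313:
June 2313: 30 − 13 = 17 days remain.
Then July (31): 31 days.
August 1–12, 2313: 12 days.
Total: 17 + 31 + 12 = 60 days.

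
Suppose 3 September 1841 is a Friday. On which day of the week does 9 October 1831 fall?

Sunday

Count forward from the earlier date (October 9, 1831) to the later (September 3, 1841):
From October 9, 1831 to October 9, 1840: 9 years, of which 3 contain a Feb 29 — 6×365 + 3×366 = 3288 days.
October 1840: 31 − 9 = 22 days remain.
Then 10 full months totalling 304 days.
September 1–3, 1841: 3 days.
Residual: 329 days.
Total: 3617 days.
3617 mod 7 = 5, so 5 days before Friday is Sunday.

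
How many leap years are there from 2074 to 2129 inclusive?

Years divisible by 4: 2076, 2080, …, 2128 — 14 in all.
Of these, 2100 is divisible by 100 but not 400, so not leap.
Leap years: 14 − 1 = 13.

13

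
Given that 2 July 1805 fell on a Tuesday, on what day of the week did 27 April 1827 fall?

Friday

Day-of-year of July 2, 1805: 183.
Day-of-year of April 27, 1827: 117.
1805 has 365 days, so 365 − 183 = 182 days remain in 1805.
Full years 1806–1826: 16 common + 5 leap = 16×365 + 5×366 = 7670 days.
Total: 182 + 7670 + 117 = 7969 days.
7969 mod 7 = 3, so 3 days after Tuesday is Friday.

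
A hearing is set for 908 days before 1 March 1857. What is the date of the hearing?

5 September 1854

Count 908 days before March 1, 1857:
September 5, 1854 → September 5, 1855: 365 days.
September 5, 1855 → September 5, 1856: 366 days (1856 is a leap year).
September 1856: 30 − 5 = 25 days remain.
Then October (31), November (30), December (31), January (31), February 1857 (28): 31 + 30 + 31 + 31 + 28 = 151 days.
March 1, 1857: 1 day.
Residual: 177 days.
Total: 908 days.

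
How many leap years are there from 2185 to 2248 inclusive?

Years divisible by 4: 2188, 2192, …, 2248 — 16 in all.
Of these, 2200 is divisible by 100 but not 400, so not leap.
Leap years: 16 − 1 = 15.

15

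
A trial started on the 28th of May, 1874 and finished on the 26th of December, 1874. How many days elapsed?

212

May 1874: 31 − 28 = 3 days remain.
Then June (30), July (31), August (31), September (30), October (31), November (30): 30 + 31 + 31 + 30 + 31 + 30 = 183 days.
December 1–26, 1874: 26 days.
Total: 3 + 183 + 26 = 212 days.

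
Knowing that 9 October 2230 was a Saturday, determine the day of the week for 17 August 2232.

Day-of-year of October 9, 2230: 282.
Day-of-year of August 17, 2232: 230.
2230 has 365 days, so 365 − 282 = 83 days remain in 2230.
Full years: 2231: 365. Sum = 365.
Total: 83 + 365 + 230 = 678 days.
678 mod 7 = 6, so 6 days after Saturday is Friday.

Friday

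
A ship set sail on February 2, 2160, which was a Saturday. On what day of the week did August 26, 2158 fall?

Count forward from the earlier date (August 26, 2158) to the later (February 2, 2160):
August 2158: 31 − 26 = 5 days remain.
Then 17 full months totalling 518 days.
February 1–2, 2160: 2 days (2160 is a leap year).
Total: 5 + 518 + 2 = 525 days.
525 is a multiple of 7, so August 26, 2158 falls on the same weekday: Saturday.

Saturday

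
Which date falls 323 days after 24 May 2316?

12 April 2317

Count 323 days after May 24, 2316:
Day-of-year of May 24, 2316: 145.
Day-of-year of April 12, 2317: 102.
2316 has 366 days, so 366 − 145 = 221 days remain in 2316.
Total: 221 + 102 = 323 days.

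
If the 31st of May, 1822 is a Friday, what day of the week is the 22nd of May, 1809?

Monday

Count forward from the earlier date (May 22, 1809) to the later (May 31, 1822):
From May 22, 1809 to May 22, 1822: 13 years, of which 3 contain a Feb 29 — 10×365 + 3×366 = 4748 days.
Within May 1822: 31 − 22 = 9 days.
Total: 4757 days.
4757 mod 7 = 4, so 4 days before Friday is Monday.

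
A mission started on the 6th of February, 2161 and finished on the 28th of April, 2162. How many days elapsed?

February 2161: 28 − 6 = 22 days remain (2161 is not a leap year, so February has 28 days).
Then 13 full months totalling 396 days.
April 1–28, 2162: 28 days.
Total: 22 + 396 + 28 = 446 days.

446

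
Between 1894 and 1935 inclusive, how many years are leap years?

9

Years divisible by 4 in [1894, 1935]: 1896, 1900, 1904, 1908, 1912, 1916, 1920, 1924, 1928, 1932.
Of these, 1900 is divisible by 100 but not 400, so not leap.
Leap years: 10 − 1 = 9.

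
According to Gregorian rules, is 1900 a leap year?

No

1900 is not a leap year (divisible by 100 but not 400).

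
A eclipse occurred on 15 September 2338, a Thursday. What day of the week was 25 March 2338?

Friday

Count forward from the earlier date (March 25, 2338) to the later (September 15, 2338):
March 2338: 31 − 25 = 6 days remain.
Then April (30), May (31), June (30), July (31), August (31): 30 + 31 + 30 + 31 + 31 = 153 days.
September 1–15, 2338: 15 days.
Total: 6 + 153 + 15 = 174 days.
174 mod 7 = 6, so 6 days before Thursday is Friday.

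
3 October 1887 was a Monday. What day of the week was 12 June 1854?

Count forward from the earlier date (June 12, 1854) to the later (October 3, 1887):
From June 12, 1854 to June 12, 1887: 33 years, of which 8 contain a Feb 29 — 25×365 + 8×366 = 12053 days.
June 1887: 30 − 12 = 18 days remain.
Then July (31), August (31), September (30): 31 + 31 + 30 = 92 days.
October 1–3, 1887: 3 days.
Residual: 113 days.
Total: 12166 days.
12166 is a multiple of 7, so 12 June 1854 falls on the same weekday: Monday.

Monday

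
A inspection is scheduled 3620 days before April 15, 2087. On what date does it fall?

May 17, 2077

Count 3620 days before April 15, 2087:
Day-of-year of May 17, 2077: 137.
Day-of-year of April 15, 2087: 105.
2077 has 365 days, so 365 − 137 = 228 days remain in 2077.
Full years 2078–2086: 7 common + 2 leap = 7×365 + 2×366 = 3287 days.
Total: 228 + 3287 + 105 = 3620 days.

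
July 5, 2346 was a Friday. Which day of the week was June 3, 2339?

Saturday

Count forward from the earlier date (June 3, 2339) to the later (July 5, 2346):
Day-of-year of June 3, 2339: 154.
Day-of-year of July 5, 2346: 186.
2339 has 365 days, so 365 − 154 = 211 days remain in 2339.
Full years: 2340: 366; 2341: 365; 2342: 365; 2343: 365; 2344: 366; 2345: 365. Sum = 2192.
Total: 211 + 2192 + 186 = 2589 days.
2589 mod 7 = 6, so 6 days before Friday is Saturday.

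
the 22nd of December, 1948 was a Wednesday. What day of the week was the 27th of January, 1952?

Sunday

Day-of-year of December 22, 1948: 357.
Day-of-year of January 27, 1952: 27.
1948 has 366 days, so 366 − 357 = 9 days remain in 1948.
Full years: 1949: 365; 1950: 365; 1951: 365. Sum = 1095.
Total: 9 + 1095 + 27 = 1131 days.
1131 mod 7 = 4, so 4 days after Wednesday is Sunday.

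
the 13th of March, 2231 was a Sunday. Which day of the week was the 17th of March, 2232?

March 2231: 31 − 13 = 18 days remain.
Then 11 full months totalling 335 days.
March 1–17, 2232: 17 days.
Total: 18 + 335 + 17 = 370 days.
370 mod 7 = 6, so 6 days after Sunday is Saturday.

Saturday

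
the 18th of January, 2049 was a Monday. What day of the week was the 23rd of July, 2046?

Count forward from the earlier date (July 23, 2046) to the later (January 18, 2049):
July 23, 2046 → July 23, 2047: 365 days.
July 23, 2047 → July 23, 2048: 366 days (2048 is a leap year).
July 2048: 31 − 23 = 8 days remain.
Then August (31), September (30), October (31), November (30), December (31): 31 + 30 + 31 + 30 + 31 = 153 days.
January 1–18, 2049: 18 days.
Residual: 179 days.
Total: 910 days.
910 is a multiple of 7, so the 23rd of July, 2046 falls on the same weekday: Monday.

Monday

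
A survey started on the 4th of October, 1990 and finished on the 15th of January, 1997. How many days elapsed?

October 4, 1990 → October 4, 1991: 365 days.
October 4, 1991 → October 4, 1992: 366 days (1992 is a leap year).
October 4, 1992 → October 4, 1993: 365 days.
October 4, 1993 → October 4, 1994: 365 days.
October 4, 1994 → October 4, 1995: 365 days.
October 4, 1995 → October 4, 1996: 366 days (1996 is a leap year).
October 1996: 31 − 4 = 27 days remain.
Then November (30), December (31): 30 + 31 = 61 days.
January 1–15, 1997: 15 days.
Residual: 103 days.
Total: 2295 days.

2295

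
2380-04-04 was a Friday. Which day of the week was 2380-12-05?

Friday

April 2380: 30 − 4 = 26 days remain.
Then May (31), June (30), July (31), August (31), September (30), October (31), November (30): 31 + 30 + 31 + 31 + 30 + 31 + 30 = 214 days.
December 1–5, 2380: 5 days.
Total: 26 + 214 + 5 = 245 days.
245 is a multiple of 7, so 2380-12-05 falls on the same weekday: Friday.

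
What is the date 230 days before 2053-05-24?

2052-10-06

Count 230 days before May 24, 2053:
October 2052: 31 − 6 = 25 days remain.
Then November (30), December (31), January (31), February 2053 (28), March (31), April (30): 30 + 31 + 31 + 28 + 31 + 30 = 181 days.
May 1–24, 2053: 24 days.
Residual: 230 days.
Total: 230 days.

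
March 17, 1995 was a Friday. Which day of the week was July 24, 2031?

Day-of-year of March 17, 1995: 76.
Day-of-year of July 24, 2031: 205.
1995 has 365 days, so 365 − 76 = 289 days remain in 1995.
Full years 1996–2030: 26 common + 9 leap = 26×365 + 9×366 = 12784 days.
Total: 289 + 12784 + 205 = 13278 days.
13278 mod 7 = 6, so 6 days after Friday is Thursday.

Thursday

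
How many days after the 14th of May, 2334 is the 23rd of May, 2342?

Day-of-year of May 14, 2334: 134.
Day-of-year of May 23, 2342: 143.
2334 has 365 days, so 365 − 134 = 231 days remain in 2334.
Full years 2335–2341: 5 common + 2 leap = 5×365 + 2×366 = 2557 days.
Total: 231 + 2557 + 143 = 2931 days.

2931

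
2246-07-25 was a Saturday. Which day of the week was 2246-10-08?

Thursday

July 2246: 31 − 25 = 6 days remain.
Then August (31), September (30): 31 + 30 = 61 days.
October 1–8, 2246: 8 days.
Total: 6 + 61 + 8 = 75 days.
75 mod 7 = 5, so 5 days after Saturday is Thursday.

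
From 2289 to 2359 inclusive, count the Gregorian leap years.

16

Years divisible by 4: 2292, 2296, …, 2356 — 17 in all.
Of these, 2300 is divisible by 100 but not 400, so not leap.
Leap years: 17 − 1 = 16.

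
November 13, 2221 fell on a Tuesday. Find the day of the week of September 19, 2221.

Wednesday

Count forward from the earlier date (September 19, 2221) to the later (November 13, 2221):
September 2221: 30 − 19 = 11 days remain.
Then October (31): 31 days.
November 1–13, 2221: 13 days.
Total: 11 + 31 + 13 = 55 days.
55 mod 7 = 6, so 6 days before Tuesday is Wednesday.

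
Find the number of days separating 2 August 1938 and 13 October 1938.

72

August 1938: 31 − 2 = 29 days remain.
Then September (30): 30 days.
October 1–13, 1938: 13 days.
Total: 29 + 30 + 13 = 72 days.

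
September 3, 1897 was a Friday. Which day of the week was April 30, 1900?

Day-of-year of September 3, 1897: 246.
Day-of-year of April 30, 1900: 120.
1897 has 365 days, so 365 − 246 = 119 days remain in 1897.
Full years: 1898: 365; 1899: 365. Sum = 730.
Total: 119 + 730 + 120 = 969 days.
969 mod 7 = 3, so 3 days after Friday is Monday.

Monday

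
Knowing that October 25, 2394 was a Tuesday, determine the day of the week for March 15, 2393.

Monday

Count forward from the earlier date (March 15, 2393) to the later (October 25, 2394):
March 2393: 31 − 15 = 16 days remain.
Then 18 full months totalling 548 days.
October 1–25, 2394: 25 days.
Total: 16 + 548 + 25 = 589 days.
589 mod 7 = 1, so 1 day before Tuesday is Monday.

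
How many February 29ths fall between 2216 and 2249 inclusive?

9

Years divisible by 4 in [2216, 2249]: 2216, 2220, 2224, 2228, 2232, 2236, 2240, 2244, 2248.
No century exceptions apply. Count: 9.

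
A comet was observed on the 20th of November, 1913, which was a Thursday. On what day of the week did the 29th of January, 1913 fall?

Wednesday

Count forward from the earlier date (January 29, 1913) to the later (November 20, 1913):
January 1913: 31 − 29 = 2 days remain.
Then 9 full months totalling 273 days.
November 1–20, 1913: 20 days.
Total: 2 + 273 + 20 = 295 days.
295 mod 7 = 1, so 1 day before Thursday is Wednesday.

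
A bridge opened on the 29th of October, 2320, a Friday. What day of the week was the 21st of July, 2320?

Wednesday

Count forward from the earlier date (July 21, 2320) to the later (October 29, 2320):
July 2320: 31 − 21 = 10 days remain.
Then August (31), September (30): 31 + 30 = 61 days.
October 1–29, 2320: 29 days.
Total: 10 + 61 + 29 = 100 days.
100 mod 7 = 2, so 2 days before Friday is Wednesday.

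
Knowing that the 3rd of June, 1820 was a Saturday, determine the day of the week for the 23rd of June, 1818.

Count forward from the earlier date (June 23, 1818) to the later (June 3, 1820):
June 1818: 30 − 23 = 7 days remain.
Then 23 full months totalling 701 days.
June 1–3, 1820: 3 days.
Total: 7 + 701 + 3 = 711 days.
711 mod 7 = 4, so 4 days before Saturday is Tuesday.

Tuesday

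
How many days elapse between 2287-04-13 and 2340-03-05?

19319

Day-of-year of April 13, 2287: 103.
Day-of-year of March 5, 2340: 65.
2287 has 365 days, so 365 − 103 = 262 days remain in 2287.
Full years 2288–2339: 40 common + 12 leap = 40×365 + 12×366 = 18992 days.
Total: 262 + 18992 + 65 = 19319 days.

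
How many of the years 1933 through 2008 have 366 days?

Years divisible by 4: 1936, 1940, …, 2008 — 19 in all.
2000 is divisible by 400, so still leap.
No century exceptions apply. Count: 19.

19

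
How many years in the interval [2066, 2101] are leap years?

Years divisible by 4 in [2066, 2101]: 2068, 2072, 2076, 2080, 2084, 2088, 2092, 2096, 2100.
Of these, 2100 is divisible by 100 but not 400, so not leap.
Leap years: 9 − 1 = 8.

8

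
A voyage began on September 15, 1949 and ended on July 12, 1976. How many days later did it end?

9797

Day-of-year of September 15, 1949: 258.
Day-of-year of July 12, 1976: 194.
1949 has 365 days, so 365 − 258 = 107 days remain in 1949.
Full years 1950–1975: 20 common + 6 leap = 20×365 + 6×366 = 9496 days.
Total: 107 + 9496 + 194 = 9797 days.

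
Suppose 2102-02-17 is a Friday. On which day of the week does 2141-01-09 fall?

Monday

Day-of-year of February 17, 2102: 48.
Day-of-year of January 9, 2141: 9.
2102 has 365 days, so 365 − 48 = 317 days remain in 2102.
Full years 2103–2140: 28 common + 10 leap = 28×365 + 10×366 = 13880 days.
Total: 317 + 13880 + 9 = 14206 days.
14206 mod 7 = 3, so 3 days after Friday is Monday.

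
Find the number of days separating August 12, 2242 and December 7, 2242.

August 2242: 31 − 12 = 19 days remain.
Then September (30), October (31), November (30): 30 + 31 + 30 = 91 days.
December 1–7, 2242: 7 days.
Total: 19 + 91 + 7 = 117 days.

117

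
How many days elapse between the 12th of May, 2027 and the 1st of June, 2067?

From May 12, 2027 to May 12, 2067: 40 years, of which 10 contain a Feb 29 — 30×365 + 10×366 = 14610 days.
May 2067: 31 − 12 = 19 days remain.
June 1, 2067: 1 day.
Residual: 20 days.
Total: 14630 days.

14630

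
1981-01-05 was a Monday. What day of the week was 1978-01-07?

Saturday

Count forward from the earlier date (January 7, 1978) to the later (January 5, 1981):
January 7, 1978 → January 7, 1979: 365 days.
January 7, 1979 → January 7, 1980: 365 days.
January 1980: 31 − 7 = 24 days remain.
Then 11 full months totalling 335 days.
January 1–5, 1981: 5 days.
Residual: 364 days.
Total: 1094 days.
1094 mod 7 = 2, so 2 days before Monday is Saturday.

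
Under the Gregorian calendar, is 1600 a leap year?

1600 is a leap year (divisible by 400).

Yes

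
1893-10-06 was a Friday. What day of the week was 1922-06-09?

Day-of-year of October 6, 1893: 279.
Day-of-year of June 9, 1922: 160.
1893 has 365 days, so 365 − 279 = 86 days remain in 1893.
Full years 1894–1921: 22 common + 6 leap = 22×365 + 6×366 = 10226 days.
Total: 86 + 10226 + 160 = 10472 days.
10472 is a multiple of 7, so 1922-06-09 falls on the same weekday: Friday.

Friday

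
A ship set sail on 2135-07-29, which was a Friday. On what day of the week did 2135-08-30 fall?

July 2135: 31 − 29 = 2 days remain.
August 1–30, 2135: 30 days.
Total: 2 + 30 = 32 days.
32 mod 7 = 4, so 4 days after Friday is Tuesday.

Tuesday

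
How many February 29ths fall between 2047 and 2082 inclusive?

Years divisible by 4 in [2047, 2082]: 2048, 2052, 2056, 2060, 2064, 2068, 2072, 2076, 2080.
No century exceptions apply. Count: 9.

9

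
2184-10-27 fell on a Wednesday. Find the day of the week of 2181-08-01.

Wednesday

Count forward from the earlier date (August 1, 2181) to the later (October 27, 2184):
Day-of-year of August 1, 2181: 213.
Day-of-year of October 27, 2184: 301.
2181 has 365 days, so 365 − 213 = 152 days remain in 2181.
Full years: 2182: 365; 2183: 365. Sum = 730.
Total: 152 + 730 + 301 = 1183 days.
1183 is a multiple of 7, so 2181-08-01 falls on the same weekday: Wednesday.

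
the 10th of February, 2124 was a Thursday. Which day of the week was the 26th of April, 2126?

Friday

Day-of-year of February 10, 2124: 41.
Day-of-year of April 26, 2126: 116.
2124 has 366 days, so 366 − 41 = 325 days remain in 2124.
Full years: 2125: 365. Sum = 365.
Total: 325 + 365 + 116 = 806 days.
806 mod 7 = 1, so 1 day after Thursday is Friday.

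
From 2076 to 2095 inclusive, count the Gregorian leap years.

Years divisible by 4 in [2076, 2095]: 2076, 2080, 2084, 2088, 2092.
No century exceptions apply. Count: 5.

5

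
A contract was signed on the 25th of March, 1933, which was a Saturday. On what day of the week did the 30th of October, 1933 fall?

Monday

March 1933: 31 − 25 = 6 days remain.
Then April (30), May (31), June (30), July (31), August (31), September (30): 30 + 31 + 30 + 31 + 31 + 30 = 183 days.
October 1–30, 1933: 30 days.
Total: 6 + 183 + 30 = 219 days.
219 mod 7 = 2, so 2 days after Saturday is Monday.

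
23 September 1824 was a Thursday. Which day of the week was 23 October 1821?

Count forward from the earlier date (October 23, 1821) to the later (September 23, 1824):
October 23, 1821 → October 23, 1822: 365 days.
October 23, 1822 → October 23, 1823: 365 days.
October 1823: 31 − 23 = 8 days remain.
Then 10 full months totalling 305 days.
September 1–23, 1824: 23 days.
Residual: 336 days.
Total: 1066 days.
1066 mod 7 = 2, so 2 days before Thursday is Tuesday.

Tuesday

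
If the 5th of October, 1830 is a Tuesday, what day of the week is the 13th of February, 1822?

Wednesday

Count forward from the earlier date (February 13, 1822) to the later (October 5, 1830):
From February 13, 1822 to February 13, 1830: 8 years, of which 2 contain a Feb 29 — 6×365 + 2×366 = 2922 days.
February 1830: 28 − 13 = 15 days remain (1830 is not a leap year, so February has 28 days).
Then March (31), April (30), May (31), June (30), July (31), August (31), September (30): 31 + 30 + 31 + 30 + 31 + 31 + 30 = 214 days.
October 1–5, 1830: 5 days.
Residual: 234 days.
Total: 3156 days.
3156 mod 7 = 6, so 6 days before Tuesday is Wednesday.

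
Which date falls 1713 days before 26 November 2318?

19 March 2314

Count 1713 days before November 26, 2318:
Day-of-year of March 19, 2314: 78.
Day-of-year of November 26, 2318: 330.
2314 has 365 days, so 365 − 78 = 287 days remain in 2314.
Full years: 2315: 365; 2316: 366; 2317: 365. Sum = 1096.
Total: 287 + 1096 + 330 = 1713 days.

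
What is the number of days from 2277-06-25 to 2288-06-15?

Day-of-year of June 25, 2277: 176.
Day-of-year of June 15, 2288: 167.
2277 has 365 days, so 365 − 176 = 189 days remain in 2277.
Full years 2278–2287: 8 common + 2 leap = 8×365 + 2×366 = 3652 days.
Total: 189 + 3652 + 167 = 4008 days.

4008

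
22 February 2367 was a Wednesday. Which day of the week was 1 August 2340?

Count forward from the earlier date (August 1, 2340) to the later (February 22, 2367):
From August 1, 2340 to August 1, 2366: 26 years, of which 6 contain a Feb 29 — 20×365 + 6×366 = 9496 days.
August 2366: 31 − 1 = 30 days remain.
Then September (30), October (31), November (30), December (31), January (31): 30 + 31 + 30 + 31 + 31 = 153 days.
February 1–22, 2367: 22 days (2367 is not a leap year).
Residual: 205 days.
Total: 9701 days.
9701 mod 7 = 6, so 6 days before Wednesday is Thursday.

Thursday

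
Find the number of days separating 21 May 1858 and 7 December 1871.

From May 21, 1858 to May 21, 1871: 13 years, of which 3 contain a Feb 29 — 10×365 + 3×366 = 4748 days.
May 1871: 31 − 21 = 10 days remain.
Then June (30), July (31), August (31), September (30), October (31), November (30): 30 + 31 + 31 + 30 + 31 + 30 = 183 days.
December 1–7, 1871: 7 days.
Residual: 200 days.
Total: 4948 days.

4948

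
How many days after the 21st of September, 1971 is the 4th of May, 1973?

September 21, 1971 → September 21, 1972: 366 days (1972 is a leap year).
September 1972: 30 − 21 = 9 days remain.
Then October (31), November (30), December (31), January (31), February 1973 (28), March (31), April (30): 31 + 30 + 31 + 31 + 28 + 31 + 30 = 212 days.
May 1–4, 1973: 4 days.
Residual: 225 days.
Total: 591 days.

591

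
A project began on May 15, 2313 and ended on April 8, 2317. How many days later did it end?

Day-of-year of May 15, 2313: 135.
Day-of-year of April 8, 2317: 98.
2313 has 365 days, so 365 − 135 = 230 days remain in 2313.
Full years: 2314: 365; 2315: 365; 2316: 366. Sum = 1096.
Total: 230 + 1096 + 98 = 1424 days.

1424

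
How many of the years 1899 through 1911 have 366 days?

Years divisible by 4 in [1899, 1911]: 1900, 1904, 1908.
Of these, 1900 is divisible by 100 but not 400, so not leap.
Leap years: 3 − 1 = 2.

2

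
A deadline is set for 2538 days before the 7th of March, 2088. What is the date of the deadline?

the 26th of March, 2081

Count 2538 days before March 7, 2088:
March 26, 2081 → March 26, 2082: 365 days.
March 26, 2082 → March 26, 2083: 365 days.
March 26, 2083 → March 26, 2084: 366 days (2084 is a leap year).
March 26, 2084 → March 26, 2085: 365 days.
March 26, 2085 → March 26, 2086: 365 days.
March 26, 2086 → March 26, 2087: 365 days.
March 2087: 31 − 26 = 5 days remain.
Then 11 full months totalling 335 days.
March 1–7, 2088: 7 days.
Residual: 347 days.
Total: 2538 days.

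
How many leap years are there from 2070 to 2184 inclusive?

28

Years divisible by 4: 2072, 2076, …, 2184 — 29 in all.
Of these, 2100 is divisible by 100 but not 400, so not leap.
Leap years: 29 − 1 = 28.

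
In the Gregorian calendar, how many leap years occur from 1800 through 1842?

10

Years divisible by 4 in [1800, 1842]: 1800, 1804, 1808, 1812, 1816, 1820, 1824, 1828, 1832, 1836, 1840.
Of these, 1800 is divisible by 100 but not 400, so not leap.
Leap years: 11 − 1 = 10.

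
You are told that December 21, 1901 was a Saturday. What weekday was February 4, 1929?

Monday

Day-of-year of December 21, 1901: 355.
Day-of-year of February 4, 1929: 35.
1901 has 365 days, so 365 − 355 = 10 days remain in 1901.
Full years 1902–1928: 20 common + 7 leap = 20×365 + 7×366 = 9862 days.
Total: 10 + 9862 + 35 = 9907 days.
9907 mod 7 = 2, so 2 days after Saturday is Monday.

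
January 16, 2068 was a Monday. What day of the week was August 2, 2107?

From January 16, 2068 to January 16, 2107: 39 years, of which 9 contain a Feb 29 — 30×365 + 9×366 = 14244 days.
(2100 is not a leap year (divisible by 100 but not 400).)
January 2107: 31 − 16 = 15 days remain.
Then February 2107 (28), March (31), April (30), May (31), June (30), July (31): 28 + 31 + 30 + 31 + 30 + 31 = 181 days.
August 1–2, 2107: 2 days.
Residual: 198 days.
Total: 14442 days.
14442 mod 7 = 1, so 1 day after Monday is Tuesday.

Tuesday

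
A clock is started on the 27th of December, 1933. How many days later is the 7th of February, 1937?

December 27, 1933 → December 27, 1934: 365 days.
December 27, 1934 → December 27, 1935: 365 days.
December 27, 1935 → December 27, 1936: 366 days (1936 is a leap year).
December 1936: 31 − 27 = 4 days remain.
Then January (31): 31 days.
February 1–7, 1937: 7 days (1937 is not a leap year).
Residual: 42 days.
Total: 1138 days.

1138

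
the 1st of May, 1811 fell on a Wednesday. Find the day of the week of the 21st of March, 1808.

Count forward from the earlier date (March 21, 1808) to the later (May 1, 1811):
Day-of-year of March 21, 1808: 81.
Day-of-year of May 1, 1811: 121.
1808 has 366 days, so 366 − 81 = 285 days remain in 1808.
Full years: 1809: 365; 1810: 365. Sum = 730.
Total: 285 + 730 + 121 = 1136 days.
1136 mod 7 = 2, so 2 days before Wednesday is Monday.

Monday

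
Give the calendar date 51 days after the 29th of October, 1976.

the 19th of December, 1976

Count 51 days after October 29, 1976:
October 1976: 31 − 29 = 2 days remain.
Then November (30): 30 days.
December 1–19, 1976: 19 days.
Total: 2 + 30 + 19 = 51 days.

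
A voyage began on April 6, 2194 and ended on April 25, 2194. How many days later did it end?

Within April 2194: 25 − 6 = 19 days.

19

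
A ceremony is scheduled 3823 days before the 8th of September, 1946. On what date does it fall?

the 21st of March, 1936

Count 3823 days before September 8, 1946:
From March 21, 1936 to March 21, 1946: 10 years, of which 2 contain a Feb 29 — 8×365 + 2×366 = 3652 days.
March 1946: 31 − 21 = 10 days remain.
Then April (30), May (31), June (30), July (31), August (31): 30 + 31 + 30 + 31 + 31 = 153 days.
September 1–8, 1946: 8 days.
Residual: 171 days.
Total: 3823 days.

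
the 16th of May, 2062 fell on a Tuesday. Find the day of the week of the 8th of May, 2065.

May 16, 2062 → May 16, 2063: 365 days.
May 16, 2063 → May 16, 2064: 366 days (2064 is a leap year).
May 2064: 31 − 16 = 15 days remain.
Then 11 full months totalling 334 days.
May 1–8, 2065: 8 days.
Residual: 357 days.
Total: 1088 days.
1088 mod 7 = 3, so 3 days after Tuesday is Friday.

Friday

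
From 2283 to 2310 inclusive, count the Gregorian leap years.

6

Years divisible by 4 in [2283, 2310]: 2284, 2288, 2292, 2296, 2300, 2304, 2308.
Of these, 2300 is divisible by 100 but not 400, so not leap.
Leap years: 7 − 1 = 6.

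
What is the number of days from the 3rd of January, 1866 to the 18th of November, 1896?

From January 3, 1866 to January 3, 1896: 30 years, of which 7 contain a Feb 29 — 23×365 + 7×366 = 10957 days.
January 1896: 31 − 3 = 28 days remain.
Then 9 full months totalling 274 days.
November 1–18, 1896: 18 days.
Residual: 320 days.
Total: 11277 days.

11277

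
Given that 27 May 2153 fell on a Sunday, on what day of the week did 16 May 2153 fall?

Wednesday

Count forward from the earlier date (May 16, 2153) to the later (May 27, 2153):
Within May 2153: 27 − 16 = 11 days.
11 mod 7 = 4, so 4 days before Sunday is Wednesday.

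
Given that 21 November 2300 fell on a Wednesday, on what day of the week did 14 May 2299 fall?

Sunday

Count forward from the earlier date (May 14, 2299) to the later (November 21, 2300):
Day-of-year of May 14, 2299: 134.
Day-of-year of November 21, 2300: 325.
2299 has 365 days, so 365 − 134 = 231 days remain in 2299.
Total: 231 + 325 = 556 days.
556 mod 7 = 3, so 3 days before Wednesday is Sunday.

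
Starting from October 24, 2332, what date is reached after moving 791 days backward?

August 25, 2330

Count 791 days before October 24, 2332:
Day-of-year of August 25, 2330: 237.
Day-of-year of October 24, 2332: 298.
2330 has 365 days, so 365 − 237 = 128 days remain in 2330.
Full years: 2331: 365. Sum = 365.
Total: 128 + 365 + 298 = 791 days.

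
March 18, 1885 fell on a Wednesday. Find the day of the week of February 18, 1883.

Sunday

Count forward from the earlier date (February 18, 1883) to the later (March 18, 1885):
Day-of-year of February 18, 1883: 49.
Day-of-year of March 18, 1885: 77.
1883 has 365 days, so 365 − 49 = 316 days remain in 1883.
Full years: 1884: 366. Sum = 366.
Total: 316 + 366 + 77 = 759 days.
759 mod 7 = 3, so 3 days before Wednesday is Sunday.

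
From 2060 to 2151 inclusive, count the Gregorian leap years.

Years divisible by 4: 2060, 2064, …, 2148 — 23 in all.
Of these, 2100 is divisible by 100 but not 400, so not leap.
Leap years: 23 − 1 = 22.

22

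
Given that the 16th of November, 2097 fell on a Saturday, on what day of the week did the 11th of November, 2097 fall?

Monday

Count forward from the earlier date (November 11, 2097) to the later (November 16, 2097):
Within November 2097: 16 − 11 = 5 days.
5 mod 7 = 5, so 5 days before Saturday is Monday.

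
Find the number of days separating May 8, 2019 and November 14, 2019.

190

May 2019: 31 − 8 = 23 days remain.
Then June (30), July (31), August (31), September (30), October (31): 30 + 31 + 31 + 30 + 31 = 153 days.
November 1–14, 2019: 14 days.
Total: 23 + 153 + 14 = 190 days.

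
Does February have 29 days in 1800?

No

1800 is not a leap year (divisible by 100 but not 400).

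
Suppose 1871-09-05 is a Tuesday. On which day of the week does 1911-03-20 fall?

From September 5, 1871 to September 5, 1910: 39 years, of which 9 contain a Feb 29 — 30×365 + 9×366 = 14244 days.
(1900 is not a leap year (divisible by 100 but not 400).)
September 1910: 30 − 5 = 25 days remain.
Then October (31), November (30), December (31), January (31), February 1911 (28): 31 + 30 + 31 + 31 + 28 = 151 days.
March 1–20, 1911: 20 days.
Residual: 196 days.
Total: 14440 days.
14440 mod 7 = 6, so 6 days after Tuesday is Monday.

Monday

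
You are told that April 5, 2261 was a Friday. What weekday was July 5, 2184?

Count forward from the earlier date (July 5, 2184) to the later (April 5, 2261):
Day-of-year of July 5, 2184: 187.
Day-of-year of April 5, 2261: 95.
2184 has 366 days, so 366 − 187 = 179 days remain in 2184.
Full years 2185–2260: 58 common + 18 leap = 58×365 + 18×366 = 27758 days.
Total: 179 + 27758 + 95 = 28032 days.
28032 mod 7 = 4, so 4 days before Friday is Monday.

Monday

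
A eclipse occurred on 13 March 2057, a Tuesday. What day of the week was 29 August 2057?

Wednesday

March 2057: 31 − 13 = 18 days remain.
Then April (30), May (31), June (30), July (31): 30 + 31 + 30 + 31 = 122 days.
August 1–29, 2057: 29 days.
Total: 18 + 122 + 29 = 169 days.
169 mod 7 = 1, so 1 day after Tuesday is Wednesday.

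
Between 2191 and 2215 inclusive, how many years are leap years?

Years divisible by 4 in [2191, 2215]: 2192, 2196, 2200, 2204, 2208, 2212.
Of these, 2200 is divisible by 100 but not 400, so not leap.
Leap years: 6 − 1 = 5.

5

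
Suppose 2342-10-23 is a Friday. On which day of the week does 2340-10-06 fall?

Count forward from the earlier date (October 6, 2340) to the later (October 23, 2342):
October 2340: 31 − 6 = 25 days remain.
Then 23 full months totalling 699 days.
October 1–23, 2342: 23 days.
Total: 25 + 699 + 23 = 747 days.
747 mod 7 = 5, so 5 days before Friday is Sunday.

Sunday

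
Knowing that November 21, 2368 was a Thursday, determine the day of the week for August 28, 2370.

Day-of-year of November 21, 2368: 326.
Day-of-year of August 28, 2370: 240.
2368 has 366 days, so 366 − 326 = 40 days remain in 2368.
Full years: 2369: 365. Sum = 365.
Total: 40 + 365 + 240 = 645 days.
645 mod 7 = 1, so 1 day after Thursday is Friday.

Friday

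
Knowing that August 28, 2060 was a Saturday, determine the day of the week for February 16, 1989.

Thursday

Count forward from the earlier date (February 16, 1989) to the later (August 28, 2060):
From February 16, 1989 to February 16, 2060: 71 years, of which 17 contain a Feb 29 — 54×365 + 17×366 = 25932 days.
(2000 is a leap year (divisible by 400).)
February 2060: 29 − 16 = 13 days remain (2060 is a leap year, so February has 29 days).
Then March (31), April (30), May (31), June (30), July (31): 31 + 30 + 31 + 30 + 31 = 153 days.
August 1–28, 2060: 28 days.
Residual: 194 days.
Total: 26126 days.
26126 mod 7 = 2, so 2 days before Saturday is Thursday.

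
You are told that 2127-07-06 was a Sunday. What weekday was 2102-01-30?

Monday

Count forward from the earlier date (January 30, 2102) to the later (July 6, 2127):
From January 30, 2102 to January 30, 2127: 25 years, of which 6 contain a Feb 29 — 19×365 + 6×366 = 9131 days.
January 2127: 31 − 30 = 1 day remains.
Then February 2127 (28), March (31), April (30), May (31), June (30): 28 + 31 + 30 + 31 + 30 = 150 days.
July 1–6, 2127: 6 days.
Residual: 157 days.
Total: 9288 days.
9288 mod 7 = 6, so 6 days before Sunday is Monday.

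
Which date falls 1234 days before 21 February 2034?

6 October 2030

Count 1234 days before February 21, 2034:
October 6, 2030 → October 6, 2031: 365 days.
October 6, 2031 → October 6, 2032: 366 days (2032 is a leap year).
October 6, 2032 → October 6, 2033: 365 days.
October 2033: 31 − 6 = 25 days remain.
Then November (30), December (31), January (31): 30 + 31 + 31 = 92 days.
February 1–21, 2034: 21 days (2034 is not a leap year).
Residual: 138 days.
Total: 1234 days.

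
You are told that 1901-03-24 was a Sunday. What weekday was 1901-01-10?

Count forward from the earlier date (January 10, 1901) to the later (March 24, 1901):
January 1901: 31 − 10 = 21 days remain.
Then February 1901 (28): 28 days.
March 1–24, 1901: 24 days.
Total: 21 + 28 + 24 = 73 days.
73 mod 7 = 3, so 3 days before Sunday is Thursday.

Thursday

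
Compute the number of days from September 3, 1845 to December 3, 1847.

821

September 1845: 30 − 3 = 27 days remain.
Then 26 full months totalling 791 days.
December 1–3, 1847: 3 days.
Total: 27 + 791 + 3 = 821 days.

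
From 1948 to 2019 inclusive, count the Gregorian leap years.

18

Years divisible by 4: 1948, 1952, …, 2016 — 18 in all.
2000 is divisible by 400, so still leap.
No century exceptions apply. Count: 18.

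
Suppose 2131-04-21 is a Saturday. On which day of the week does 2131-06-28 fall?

Thursday

April 2131: 30 − 21 = 9 days remain.
Then May (31): 31 days.
June 1–28, 2131: 28 days.
Total: 9 + 31 + 28 = 68 days.
68 mod 7 = 5, so 5 days after Saturday is Thursday.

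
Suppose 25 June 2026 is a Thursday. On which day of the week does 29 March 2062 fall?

Wednesday

From June 25, 2026 to June 25, 2061: 35 years, of which 9 contain a Feb 29 — 26×365 + 9×366 = 12784 days.
June 2061: 30 − 25 = 5 days remain.
Then July (31), August (31), September (30), October (31), November (30), December (31), January (31), February 2062 (28): 31 + 31 + 30 + 31 + 30 + 31 + 31 + 28 = 243 days.
March 1–29, 2062: 29 days.
Residual: 277 days.
Total: 13061 days.
13061 mod 7 = 6, so 6 days after Thursday is Wednesday.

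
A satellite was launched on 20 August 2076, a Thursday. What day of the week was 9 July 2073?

Count forward from the earlier date (July 9, 2073) to the later (August 20, 2076):
Day-of-year of July 9, 2073: 190.
Day-of-year of August 20, 2076: 233.
2073 has 365 days, so 365 − 190 = 175 days remain in 2073.
Full years: 2074: 365; 2075: 365. Sum = 730.
Total: 175 + 730 + 233 = 1138 days.
1138 mod 7 = 4, so 4 days before Thursday is Sunday.

Sunday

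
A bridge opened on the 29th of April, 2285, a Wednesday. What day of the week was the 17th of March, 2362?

From April 29, 2285 to April 29, 2361: 76 years, of which 18 contain a Feb 29 — 58×365 + 18×366 = 27758 days.
(2300 is not a leap year (divisible by 100 but not 400).)
April 2361: 30 − 29 = 1 day remains.
Then 10 full months totalling 304 days.
March 1–17, 2362: 17 days.
Residual: 322 days.
Total: 28080 days.
28080 mod 7 = 3, so 3 days after Wednesday is Saturday.

Saturday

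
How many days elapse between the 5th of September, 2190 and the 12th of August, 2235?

Day-of-year of September 5, 2190: 248.
Day-of-year of August 12, 2235: 224.
2190 has 365 days, so 365 − 248 = 117 days remain in 2190.
Full years 2191–2234: 34 common + 10 leap = 34×365 + 10×366 = 16070 days.
Total: 117 + 16070 + 224 = 16411 days.

16411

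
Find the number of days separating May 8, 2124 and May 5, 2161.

13511

Day-of-year of May 8, 2124: 129.
Day-of-year of May 5, 2161: 125.
2124 has 366 days, so 366 − 129 = 237 days remain in 2124.
Full years 2125–2160: 27 common + 9 leap = 27×365 + 9×366 = 13149 days.
Total: 237 + 13149 + 125 = 13511 days.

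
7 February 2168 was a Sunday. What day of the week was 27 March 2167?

Friday

Count forward from the earlier date (March 27, 2167) to the later (February 7, 2168):
March 2167: 31 − 27 = 4 days remain.
Then 10 full months totalling 306 days.
February 1–7, 2168: 7 days (2168 is a leap year).
Residual: 317 days.
Total: 317 days.
317 mod 7 = 2, so 2 days before Sunday is Friday.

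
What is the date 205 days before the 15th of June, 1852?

the 23rd of November, 1851

Count 205 days before June 15, 1852:
November 1851: 30 − 23 = 7 days remain.
Then December (31), January (31), February 1852 (29), March (31), April (30), May (31): 31 + 31 + 29 + 31 + 30 + 31 = 183 days.
June 1–15, 1852: 15 days.
Total: 7 + 183 + 15 = 205 days.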